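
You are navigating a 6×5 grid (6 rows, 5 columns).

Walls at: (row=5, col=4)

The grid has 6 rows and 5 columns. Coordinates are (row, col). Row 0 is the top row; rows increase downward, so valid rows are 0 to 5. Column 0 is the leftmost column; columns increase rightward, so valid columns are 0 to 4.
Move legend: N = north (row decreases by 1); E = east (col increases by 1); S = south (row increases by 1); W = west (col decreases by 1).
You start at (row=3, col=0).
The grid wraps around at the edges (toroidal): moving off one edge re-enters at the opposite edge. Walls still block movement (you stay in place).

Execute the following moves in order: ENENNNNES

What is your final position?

Start: (row=3, col=0)
  E (east): (row=3, col=0) -> (row=3, col=1)
  N (north): (row=3, col=1) -> (row=2, col=1)
  E (east): (row=2, col=1) -> (row=2, col=2)
  N (north): (row=2, col=2) -> (row=1, col=2)
  N (north): (row=1, col=2) -> (row=0, col=2)
  N (north): (row=0, col=2) -> (row=5, col=2)
  N (north): (row=5, col=2) -> (row=4, col=2)
  E (east): (row=4, col=2) -> (row=4, col=3)
  S (south): (row=4, col=3) -> (row=5, col=3)
Final: (row=5, col=3)

Answer: Final position: (row=5, col=3)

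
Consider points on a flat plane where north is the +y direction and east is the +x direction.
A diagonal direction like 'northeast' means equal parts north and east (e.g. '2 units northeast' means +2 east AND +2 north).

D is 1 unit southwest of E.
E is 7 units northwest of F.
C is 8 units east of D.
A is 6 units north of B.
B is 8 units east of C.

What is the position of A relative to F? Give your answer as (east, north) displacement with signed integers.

Answer: A is at (east=8, north=12) relative to F.

Derivation:
Place F at the origin (east=0, north=0).
  E is 7 units northwest of F: delta (east=-7, north=+7); E at (east=-7, north=7).
  D is 1 unit southwest of E: delta (east=-1, north=-1); D at (east=-8, north=6).
  C is 8 units east of D: delta (east=+8, north=+0); C at (east=0, north=6).
  B is 8 units east of C: delta (east=+8, north=+0); B at (east=8, north=6).
  A is 6 units north of B: delta (east=+0, north=+6); A at (east=8, north=12).
Therefore A relative to F: (east=8, north=12).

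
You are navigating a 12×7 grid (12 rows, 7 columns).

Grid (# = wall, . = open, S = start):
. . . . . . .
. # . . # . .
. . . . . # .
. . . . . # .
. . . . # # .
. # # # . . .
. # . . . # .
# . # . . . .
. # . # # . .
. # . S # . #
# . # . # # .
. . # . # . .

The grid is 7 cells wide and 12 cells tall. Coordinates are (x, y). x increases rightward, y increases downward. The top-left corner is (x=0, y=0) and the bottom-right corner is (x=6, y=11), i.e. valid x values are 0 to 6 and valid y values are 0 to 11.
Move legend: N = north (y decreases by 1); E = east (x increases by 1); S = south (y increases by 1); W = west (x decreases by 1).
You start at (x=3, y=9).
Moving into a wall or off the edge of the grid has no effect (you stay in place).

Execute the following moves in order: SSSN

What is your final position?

Answer: Final position: (x=3, y=10)

Derivation:
Start: (x=3, y=9)
  S (south): (x=3, y=9) -> (x=3, y=10)
  S (south): (x=3, y=10) -> (x=3, y=11)
  S (south): blocked, stay at (x=3, y=11)
  N (north): (x=3, y=11) -> (x=3, y=10)
Final: (x=3, y=10)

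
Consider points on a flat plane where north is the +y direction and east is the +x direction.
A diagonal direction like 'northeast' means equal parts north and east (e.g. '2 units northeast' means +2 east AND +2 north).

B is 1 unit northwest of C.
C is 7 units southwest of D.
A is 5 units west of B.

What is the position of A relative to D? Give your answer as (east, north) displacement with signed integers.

Answer: A is at (east=-13, north=-6) relative to D.

Derivation:
Place D at the origin (east=0, north=0).
  C is 7 units southwest of D: delta (east=-7, north=-7); C at (east=-7, north=-7).
  B is 1 unit northwest of C: delta (east=-1, north=+1); B at (east=-8, north=-6).
  A is 5 units west of B: delta (east=-5, north=+0); A at (east=-13, north=-6).
Therefore A relative to D: (east=-13, north=-6).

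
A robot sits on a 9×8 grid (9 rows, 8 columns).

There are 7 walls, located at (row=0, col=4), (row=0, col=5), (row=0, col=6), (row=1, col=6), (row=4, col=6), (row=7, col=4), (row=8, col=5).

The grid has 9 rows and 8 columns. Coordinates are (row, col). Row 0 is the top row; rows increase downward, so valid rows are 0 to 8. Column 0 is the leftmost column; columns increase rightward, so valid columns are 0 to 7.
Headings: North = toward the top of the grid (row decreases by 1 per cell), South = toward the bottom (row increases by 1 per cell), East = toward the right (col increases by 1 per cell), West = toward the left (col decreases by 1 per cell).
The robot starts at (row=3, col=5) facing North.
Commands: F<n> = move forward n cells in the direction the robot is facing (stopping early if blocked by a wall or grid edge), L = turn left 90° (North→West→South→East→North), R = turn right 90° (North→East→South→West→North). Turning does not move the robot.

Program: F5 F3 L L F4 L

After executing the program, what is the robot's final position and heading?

Answer: Final position: (row=5, col=5), facing East

Derivation:
Start: (row=3, col=5), facing North
  F5: move forward 2/5 (blocked), now at (row=1, col=5)
  F3: move forward 0/3 (blocked), now at (row=1, col=5)
  L: turn left, now facing West
  L: turn left, now facing South
  F4: move forward 4, now at (row=5, col=5)
  L: turn left, now facing East
Final: (row=5, col=5), facing East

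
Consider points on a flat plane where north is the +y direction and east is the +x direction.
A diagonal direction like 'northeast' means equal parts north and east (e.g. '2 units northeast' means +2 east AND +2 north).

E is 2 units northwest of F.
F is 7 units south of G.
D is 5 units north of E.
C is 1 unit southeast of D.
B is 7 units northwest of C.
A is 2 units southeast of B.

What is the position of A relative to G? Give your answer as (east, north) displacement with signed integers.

Answer: A is at (east=-6, north=4) relative to G.

Derivation:
Place G at the origin (east=0, north=0).
  F is 7 units south of G: delta (east=+0, north=-7); F at (east=0, north=-7).
  E is 2 units northwest of F: delta (east=-2, north=+2); E at (east=-2, north=-5).
  D is 5 units north of E: delta (east=+0, north=+5); D at (east=-2, north=0).
  C is 1 unit southeast of D: delta (east=+1, north=-1); C at (east=-1, north=-1).
  B is 7 units northwest of C: delta (east=-7, north=+7); B at (east=-8, north=6).
  A is 2 units southeast of B: delta (east=+2, north=-2); A at (east=-6, north=4).
Therefore A relative to G: (east=-6, north=4).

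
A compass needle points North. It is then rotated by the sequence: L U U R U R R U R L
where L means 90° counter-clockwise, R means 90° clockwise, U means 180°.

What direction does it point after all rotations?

Answer: Final heading: South

Derivation:
Start: North
  L (left (90° counter-clockwise)) -> West
  U (U-turn (180°)) -> East
  U (U-turn (180°)) -> West
  R (right (90° clockwise)) -> North
  U (U-turn (180°)) -> South
  R (right (90° clockwise)) -> West
  R (right (90° clockwise)) -> North
  U (U-turn (180°)) -> South
  R (right (90° clockwise)) -> West
  L (left (90° counter-clockwise)) -> South
Final: South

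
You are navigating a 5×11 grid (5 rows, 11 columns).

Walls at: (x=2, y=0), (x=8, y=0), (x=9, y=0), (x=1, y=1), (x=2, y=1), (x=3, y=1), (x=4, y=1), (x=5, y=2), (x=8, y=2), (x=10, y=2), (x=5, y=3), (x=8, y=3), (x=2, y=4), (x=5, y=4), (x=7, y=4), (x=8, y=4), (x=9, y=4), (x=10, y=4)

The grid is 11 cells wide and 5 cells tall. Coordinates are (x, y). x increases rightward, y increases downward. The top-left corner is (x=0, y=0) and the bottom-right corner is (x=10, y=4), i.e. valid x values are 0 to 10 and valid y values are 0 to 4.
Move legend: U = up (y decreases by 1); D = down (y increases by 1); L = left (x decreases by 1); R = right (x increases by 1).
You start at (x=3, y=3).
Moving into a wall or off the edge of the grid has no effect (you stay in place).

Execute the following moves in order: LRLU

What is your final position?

Start: (x=3, y=3)
  L (left): (x=3, y=3) -> (x=2, y=3)
  R (right): (x=2, y=3) -> (x=3, y=3)
  L (left): (x=3, y=3) -> (x=2, y=3)
  U (up): (x=2, y=3) -> (x=2, y=2)
Final: (x=2, y=2)

Answer: Final position: (x=2, y=2)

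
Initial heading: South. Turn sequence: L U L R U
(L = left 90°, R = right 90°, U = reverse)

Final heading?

Answer: Final heading: East

Derivation:
Start: South
  L (left (90° counter-clockwise)) -> East
  U (U-turn (180°)) -> West
  L (left (90° counter-clockwise)) -> South
  R (right (90° clockwise)) -> West
  U (U-turn (180°)) -> East
Final: East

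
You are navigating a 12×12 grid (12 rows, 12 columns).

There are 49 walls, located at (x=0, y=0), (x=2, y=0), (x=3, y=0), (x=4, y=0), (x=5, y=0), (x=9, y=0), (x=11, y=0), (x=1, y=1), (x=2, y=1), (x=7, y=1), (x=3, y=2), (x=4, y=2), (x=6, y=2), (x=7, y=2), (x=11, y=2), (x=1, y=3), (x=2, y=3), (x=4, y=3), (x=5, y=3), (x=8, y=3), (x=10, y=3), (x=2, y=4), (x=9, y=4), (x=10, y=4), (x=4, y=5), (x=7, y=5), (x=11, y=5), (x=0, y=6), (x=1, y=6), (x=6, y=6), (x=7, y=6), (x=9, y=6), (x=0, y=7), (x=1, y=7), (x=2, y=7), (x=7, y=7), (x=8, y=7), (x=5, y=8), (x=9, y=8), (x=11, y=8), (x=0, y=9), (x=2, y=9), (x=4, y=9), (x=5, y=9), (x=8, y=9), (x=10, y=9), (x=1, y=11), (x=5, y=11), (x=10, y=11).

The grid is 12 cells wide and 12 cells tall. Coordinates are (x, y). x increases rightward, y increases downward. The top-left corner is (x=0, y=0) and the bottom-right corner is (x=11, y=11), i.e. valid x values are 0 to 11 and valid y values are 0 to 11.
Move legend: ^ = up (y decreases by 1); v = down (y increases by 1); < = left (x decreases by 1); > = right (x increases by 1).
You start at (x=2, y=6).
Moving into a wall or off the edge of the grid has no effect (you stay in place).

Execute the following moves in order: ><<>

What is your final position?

Answer: Final position: (x=3, y=6)

Derivation:
Start: (x=2, y=6)
  > (right): (x=2, y=6) -> (x=3, y=6)
  < (left): (x=3, y=6) -> (x=2, y=6)
  < (left): blocked, stay at (x=2, y=6)
  > (right): (x=2, y=6) -> (x=3, y=6)
Final: (x=3, y=6)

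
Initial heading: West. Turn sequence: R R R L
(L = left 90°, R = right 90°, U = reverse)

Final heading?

Answer: Final heading: East

Derivation:
Start: West
  R (right (90° clockwise)) -> North
  R (right (90° clockwise)) -> East
  R (right (90° clockwise)) -> South
  L (left (90° counter-clockwise)) -> East
Final: East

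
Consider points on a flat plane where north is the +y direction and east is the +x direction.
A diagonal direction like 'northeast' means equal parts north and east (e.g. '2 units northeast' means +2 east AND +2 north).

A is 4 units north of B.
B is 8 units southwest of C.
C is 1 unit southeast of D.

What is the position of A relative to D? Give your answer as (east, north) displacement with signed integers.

Answer: A is at (east=-7, north=-5) relative to D.

Derivation:
Place D at the origin (east=0, north=0).
  C is 1 unit southeast of D: delta (east=+1, north=-1); C at (east=1, north=-1).
  B is 8 units southwest of C: delta (east=-8, north=-8); B at (east=-7, north=-9).
  A is 4 units north of B: delta (east=+0, north=+4); A at (east=-7, north=-5).
Therefore A relative to D: (east=-7, north=-5).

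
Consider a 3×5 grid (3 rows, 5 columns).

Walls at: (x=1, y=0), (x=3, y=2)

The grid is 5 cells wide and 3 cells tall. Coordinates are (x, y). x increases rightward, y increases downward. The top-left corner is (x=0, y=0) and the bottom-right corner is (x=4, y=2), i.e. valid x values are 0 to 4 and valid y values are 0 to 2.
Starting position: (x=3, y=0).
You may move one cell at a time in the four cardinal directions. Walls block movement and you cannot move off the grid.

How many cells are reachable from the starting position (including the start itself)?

BFS flood-fill from (x=3, y=0):
  Distance 0: (x=3, y=0)
  Distance 1: (x=2, y=0), (x=4, y=0), (x=3, y=1)
  Distance 2: (x=2, y=1), (x=4, y=1)
  Distance 3: (x=1, y=1), (x=2, y=2), (x=4, y=2)
  Distance 4: (x=0, y=1), (x=1, y=2)
  Distance 5: (x=0, y=0), (x=0, y=2)
Total reachable: 13 (grid has 13 open cells total)

Answer: Reachable cells: 13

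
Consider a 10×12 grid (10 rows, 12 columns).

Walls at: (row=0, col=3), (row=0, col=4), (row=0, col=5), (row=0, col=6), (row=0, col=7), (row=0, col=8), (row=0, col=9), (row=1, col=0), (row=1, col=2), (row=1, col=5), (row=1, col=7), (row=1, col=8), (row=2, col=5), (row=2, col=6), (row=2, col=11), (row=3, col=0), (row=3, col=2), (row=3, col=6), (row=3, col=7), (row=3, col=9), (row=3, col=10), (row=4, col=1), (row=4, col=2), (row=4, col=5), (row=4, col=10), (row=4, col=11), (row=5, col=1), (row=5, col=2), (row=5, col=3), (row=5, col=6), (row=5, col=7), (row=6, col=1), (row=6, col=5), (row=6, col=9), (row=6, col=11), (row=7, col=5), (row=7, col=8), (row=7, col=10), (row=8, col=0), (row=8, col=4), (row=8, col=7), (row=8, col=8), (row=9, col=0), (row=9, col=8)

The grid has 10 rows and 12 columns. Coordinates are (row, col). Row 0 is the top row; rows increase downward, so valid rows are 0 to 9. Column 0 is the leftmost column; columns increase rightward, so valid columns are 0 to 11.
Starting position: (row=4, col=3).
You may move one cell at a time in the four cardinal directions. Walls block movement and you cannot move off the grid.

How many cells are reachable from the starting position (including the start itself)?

BFS flood-fill from (row=4, col=3):
  Distance 0: (row=4, col=3)
  Distance 1: (row=3, col=3), (row=4, col=4)
  Distance 2: (row=2, col=3), (row=3, col=4), (row=5, col=4)
  Distance 3: (row=1, col=3), (row=2, col=2), (row=2, col=4), (row=3, col=5), (row=5, col=5), (row=6, col=4)
  Distance 4: (row=1, col=4), (row=2, col=1), (row=6, col=3), (row=7, col=4)
  Distance 5: (row=1, col=1), (row=2, col=0), (row=3, col=1), (row=6, col=2), (row=7, col=3)
  Distance 6: (row=0, col=1), (row=7, col=2), (row=8, col=3)
  Distance 7: (row=0, col=0), (row=0, col=2), (row=7, col=1), (row=8, col=2), (row=9, col=3)
  Distance 8: (row=7, col=0), (row=8, col=1), (row=9, col=2), (row=9, col=4)
  Distance 9: (row=6, col=0), (row=9, col=1), (row=9, col=5)
  Distance 10: (row=5, col=0), (row=8, col=5), (row=9, col=6)
  Distance 11: (row=4, col=0), (row=8, col=6), (row=9, col=7)
  Distance 12: (row=7, col=6)
  Distance 13: (row=6, col=6), (row=7, col=7)
  Distance 14: (row=6, col=7)
  Distance 15: (row=6, col=8)
  Distance 16: (row=5, col=8)
  Distance 17: (row=4, col=8), (row=5, col=9)
  Distance 18: (row=3, col=8), (row=4, col=7), (row=4, col=9), (row=5, col=10)
  Distance 19: (row=2, col=8), (row=4, col=6), (row=5, col=11), (row=6, col=10)
  Distance 20: (row=2, col=7), (row=2, col=9)
  Distance 21: (row=1, col=9), (row=2, col=10)
  Distance 22: (row=1, col=10)
  Distance 23: (row=0, col=10), (row=1, col=11)
  Distance 24: (row=0, col=11)
Total reachable: 66 (grid has 76 open cells total)

Answer: Reachable cells: 66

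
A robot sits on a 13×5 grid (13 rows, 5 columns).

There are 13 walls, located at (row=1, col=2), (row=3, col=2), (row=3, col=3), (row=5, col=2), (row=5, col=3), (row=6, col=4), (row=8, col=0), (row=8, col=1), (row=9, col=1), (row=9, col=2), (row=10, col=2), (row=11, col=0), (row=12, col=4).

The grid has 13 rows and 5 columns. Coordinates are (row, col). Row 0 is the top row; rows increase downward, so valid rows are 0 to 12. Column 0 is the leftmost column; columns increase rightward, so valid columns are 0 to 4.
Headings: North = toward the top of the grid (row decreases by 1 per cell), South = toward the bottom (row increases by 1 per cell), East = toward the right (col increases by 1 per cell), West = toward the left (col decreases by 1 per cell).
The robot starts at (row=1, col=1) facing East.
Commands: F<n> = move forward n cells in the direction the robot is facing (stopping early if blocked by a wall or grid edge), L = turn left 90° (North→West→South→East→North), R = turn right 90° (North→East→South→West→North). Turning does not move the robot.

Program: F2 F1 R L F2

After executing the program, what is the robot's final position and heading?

Start: (row=1, col=1), facing East
  F2: move forward 0/2 (blocked), now at (row=1, col=1)
  F1: move forward 0/1 (blocked), now at (row=1, col=1)
  R: turn right, now facing South
  L: turn left, now facing East
  F2: move forward 0/2 (blocked), now at (row=1, col=1)
Final: (row=1, col=1), facing East

Answer: Final position: (row=1, col=1), facing East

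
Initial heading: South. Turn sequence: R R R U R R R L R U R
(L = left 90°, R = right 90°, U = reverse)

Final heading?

Answer: Final heading: East

Derivation:
Start: South
  R (right (90° clockwise)) -> West
  R (right (90° clockwise)) -> North
  R (right (90° clockwise)) -> East
  U (U-turn (180°)) -> West
  R (right (90° clockwise)) -> North
  R (right (90° clockwise)) -> East
  R (right (90° clockwise)) -> South
  L (left (90° counter-clockwise)) -> East
  R (right (90° clockwise)) -> South
  U (U-turn (180°)) -> North
  R (right (90° clockwise)) -> East
Final: East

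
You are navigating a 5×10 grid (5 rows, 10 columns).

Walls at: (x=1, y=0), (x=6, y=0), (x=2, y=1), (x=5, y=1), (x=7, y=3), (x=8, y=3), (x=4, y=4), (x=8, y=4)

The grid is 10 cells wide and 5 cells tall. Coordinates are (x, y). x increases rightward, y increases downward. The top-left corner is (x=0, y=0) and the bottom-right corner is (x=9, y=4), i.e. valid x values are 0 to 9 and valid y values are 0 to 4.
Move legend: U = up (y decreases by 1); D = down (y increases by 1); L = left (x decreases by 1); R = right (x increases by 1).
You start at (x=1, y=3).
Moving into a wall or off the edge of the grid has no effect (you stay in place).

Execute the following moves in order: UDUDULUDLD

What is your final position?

Answer: Final position: (x=0, y=3)

Derivation:
Start: (x=1, y=3)
  U (up): (x=1, y=3) -> (x=1, y=2)
  D (down): (x=1, y=2) -> (x=1, y=3)
  U (up): (x=1, y=3) -> (x=1, y=2)
  D (down): (x=1, y=2) -> (x=1, y=3)
  U (up): (x=1, y=3) -> (x=1, y=2)
  L (left): (x=1, y=2) -> (x=0, y=2)
  U (up): (x=0, y=2) -> (x=0, y=1)
  D (down): (x=0, y=1) -> (x=0, y=2)
  L (left): blocked, stay at (x=0, y=2)
  D (down): (x=0, y=2) -> (x=0, y=3)
Final: (x=0, y=3)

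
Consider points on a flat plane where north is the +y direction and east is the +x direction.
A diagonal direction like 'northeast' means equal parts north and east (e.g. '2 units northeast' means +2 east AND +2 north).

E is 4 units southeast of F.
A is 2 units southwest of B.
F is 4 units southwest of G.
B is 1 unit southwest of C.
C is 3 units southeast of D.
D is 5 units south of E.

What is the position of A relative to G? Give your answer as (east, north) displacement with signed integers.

Answer: A is at (east=0, north=-19) relative to G.

Derivation:
Place G at the origin (east=0, north=0).
  F is 4 units southwest of G: delta (east=-4, north=-4); F at (east=-4, north=-4).
  E is 4 units southeast of F: delta (east=+4, north=-4); E at (east=0, north=-8).
  D is 5 units south of E: delta (east=+0, north=-5); D at (east=0, north=-13).
  C is 3 units southeast of D: delta (east=+3, north=-3); C at (east=3, north=-16).
  B is 1 unit southwest of C: delta (east=-1, north=-1); B at (east=2, north=-17).
  A is 2 units southwest of B: delta (east=-2, north=-2); A at (east=0, north=-19).
Therefore A relative to G: (east=0, north=-19).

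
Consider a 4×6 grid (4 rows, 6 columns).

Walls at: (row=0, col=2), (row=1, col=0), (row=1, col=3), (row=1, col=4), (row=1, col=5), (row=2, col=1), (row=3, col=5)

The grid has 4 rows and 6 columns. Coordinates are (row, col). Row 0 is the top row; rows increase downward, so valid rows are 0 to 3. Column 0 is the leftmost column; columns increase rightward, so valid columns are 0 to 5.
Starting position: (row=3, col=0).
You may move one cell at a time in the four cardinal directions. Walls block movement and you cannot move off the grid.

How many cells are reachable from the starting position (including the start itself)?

BFS flood-fill from (row=3, col=0):
  Distance 0: (row=3, col=0)
  Distance 1: (row=2, col=0), (row=3, col=1)
  Distance 2: (row=3, col=2)
  Distance 3: (row=2, col=2), (row=3, col=3)
  Distance 4: (row=1, col=2), (row=2, col=3), (row=3, col=4)
  Distance 5: (row=1, col=1), (row=2, col=4)
  Distance 6: (row=0, col=1), (row=2, col=5)
  Distance 7: (row=0, col=0)
Total reachable: 14 (grid has 17 open cells total)

Answer: Reachable cells: 14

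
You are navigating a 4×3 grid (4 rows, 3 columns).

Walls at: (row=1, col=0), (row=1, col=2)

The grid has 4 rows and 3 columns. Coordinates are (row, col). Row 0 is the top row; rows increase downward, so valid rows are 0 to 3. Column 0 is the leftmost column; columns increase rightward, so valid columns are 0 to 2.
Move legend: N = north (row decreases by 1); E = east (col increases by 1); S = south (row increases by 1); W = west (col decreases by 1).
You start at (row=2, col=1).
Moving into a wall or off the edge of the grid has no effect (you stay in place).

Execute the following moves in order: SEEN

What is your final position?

Start: (row=2, col=1)
  S (south): (row=2, col=1) -> (row=3, col=1)
  E (east): (row=3, col=1) -> (row=3, col=2)
  E (east): blocked, stay at (row=3, col=2)
  N (north): (row=3, col=2) -> (row=2, col=2)
Final: (row=2, col=2)

Answer: Final position: (row=2, col=2)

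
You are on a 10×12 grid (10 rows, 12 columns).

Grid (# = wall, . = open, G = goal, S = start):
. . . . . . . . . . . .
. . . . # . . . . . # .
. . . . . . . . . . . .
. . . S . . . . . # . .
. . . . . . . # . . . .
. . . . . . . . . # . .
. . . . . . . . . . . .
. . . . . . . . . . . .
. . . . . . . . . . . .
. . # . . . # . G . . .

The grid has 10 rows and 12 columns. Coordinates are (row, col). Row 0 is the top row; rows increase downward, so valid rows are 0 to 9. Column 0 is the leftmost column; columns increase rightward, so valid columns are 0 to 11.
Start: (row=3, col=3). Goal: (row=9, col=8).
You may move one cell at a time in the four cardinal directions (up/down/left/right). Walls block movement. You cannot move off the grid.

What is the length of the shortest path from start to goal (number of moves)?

BFS from (row=3, col=3) until reaching (row=9, col=8):
  Distance 0: (row=3, col=3)
  Distance 1: (row=2, col=3), (row=3, col=2), (row=3, col=4), (row=4, col=3)
  Distance 2: (row=1, col=3), (row=2, col=2), (row=2, col=4), (row=3, col=1), (row=3, col=5), (row=4, col=2), (row=4, col=4), (row=5, col=3)
  Distance 3: (row=0, col=3), (row=1, col=2), (row=2, col=1), (row=2, col=5), (row=3, col=0), (row=3, col=6), (row=4, col=1), (row=4, col=5), (row=5, col=2), (row=5, col=4), (row=6, col=3)
  Distance 4: (row=0, col=2), (row=0, col=4), (row=1, col=1), (row=1, col=5), (row=2, col=0), (row=2, col=6), (row=3, col=7), (row=4, col=0), (row=4, col=6), (row=5, col=1), (row=5, col=5), (row=6, col=2), (row=6, col=4), (row=7, col=3)
  Distance 5: (row=0, col=1), (row=0, col=5), (row=1, col=0), (row=1, col=6), (row=2, col=7), (row=3, col=8), (row=5, col=0), (row=5, col=6), (row=6, col=1), (row=6, col=5), (row=7, col=2), (row=7, col=4), (row=8, col=3)
  Distance 6: (row=0, col=0), (row=0, col=6), (row=1, col=7), (row=2, col=8), (row=4, col=8), (row=5, col=7), (row=6, col=0), (row=6, col=6), (row=7, col=1), (row=7, col=5), (row=8, col=2), (row=8, col=4), (row=9, col=3)
  Distance 7: (row=0, col=7), (row=1, col=8), (row=2, col=9), (row=4, col=9), (row=5, col=8), (row=6, col=7), (row=7, col=0), (row=7, col=6), (row=8, col=1), (row=8, col=5), (row=9, col=4)
  Distance 8: (row=0, col=8), (row=1, col=9), (row=2, col=10), (row=4, col=10), (row=6, col=8), (row=7, col=7), (row=8, col=0), (row=8, col=6), (row=9, col=1), (row=9, col=5)
  Distance 9: (row=0, col=9), (row=2, col=11), (row=3, col=10), (row=4, col=11), (row=5, col=10), (row=6, col=9), (row=7, col=8), (row=8, col=7), (row=9, col=0)
  Distance 10: (row=0, col=10), (row=1, col=11), (row=3, col=11), (row=5, col=11), (row=6, col=10), (row=7, col=9), (row=8, col=8), (row=9, col=7)
  Distance 11: (row=0, col=11), (row=6, col=11), (row=7, col=10), (row=8, col=9), (row=9, col=8)  <- goal reached here
One shortest path (11 moves): (row=3, col=3) -> (row=3, col=4) -> (row=3, col=5) -> (row=3, col=6) -> (row=3, col=7) -> (row=3, col=8) -> (row=4, col=8) -> (row=5, col=8) -> (row=6, col=8) -> (row=7, col=8) -> (row=8, col=8) -> (row=9, col=8)

Answer: Shortest path length: 11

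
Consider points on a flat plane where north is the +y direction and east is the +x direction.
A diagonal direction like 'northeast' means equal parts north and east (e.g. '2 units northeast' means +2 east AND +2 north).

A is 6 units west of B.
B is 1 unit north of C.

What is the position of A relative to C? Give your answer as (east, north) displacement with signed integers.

Place C at the origin (east=0, north=0).
  B is 1 unit north of C: delta (east=+0, north=+1); B at (east=0, north=1).
  A is 6 units west of B: delta (east=-6, north=+0); A at (east=-6, north=1).
Therefore A relative to C: (east=-6, north=1).

Answer: A is at (east=-6, north=1) relative to C.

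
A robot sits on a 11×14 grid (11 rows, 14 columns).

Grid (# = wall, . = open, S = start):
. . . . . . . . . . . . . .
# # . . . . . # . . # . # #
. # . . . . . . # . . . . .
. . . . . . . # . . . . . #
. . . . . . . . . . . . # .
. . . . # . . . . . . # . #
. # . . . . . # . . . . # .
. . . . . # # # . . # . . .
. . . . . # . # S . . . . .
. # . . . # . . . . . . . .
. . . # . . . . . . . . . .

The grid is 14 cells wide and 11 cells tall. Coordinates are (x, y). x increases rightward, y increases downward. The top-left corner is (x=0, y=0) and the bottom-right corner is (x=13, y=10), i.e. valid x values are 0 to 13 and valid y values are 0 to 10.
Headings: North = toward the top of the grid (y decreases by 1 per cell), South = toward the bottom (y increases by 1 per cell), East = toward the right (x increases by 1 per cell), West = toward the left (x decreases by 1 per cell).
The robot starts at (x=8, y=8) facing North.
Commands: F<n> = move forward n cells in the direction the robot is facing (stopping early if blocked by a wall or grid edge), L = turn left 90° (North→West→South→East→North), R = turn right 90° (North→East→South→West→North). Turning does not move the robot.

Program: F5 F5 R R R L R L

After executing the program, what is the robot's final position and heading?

Start: (x=8, y=8), facing North
  F5: move forward 5, now at (x=8, y=3)
  F5: move forward 0/5 (blocked), now at (x=8, y=3)
  R: turn right, now facing East
  R: turn right, now facing South
  R: turn right, now facing West
  L: turn left, now facing South
  R: turn right, now facing West
  L: turn left, now facing South
Final: (x=8, y=3), facing South

Answer: Final position: (x=8, y=3), facing South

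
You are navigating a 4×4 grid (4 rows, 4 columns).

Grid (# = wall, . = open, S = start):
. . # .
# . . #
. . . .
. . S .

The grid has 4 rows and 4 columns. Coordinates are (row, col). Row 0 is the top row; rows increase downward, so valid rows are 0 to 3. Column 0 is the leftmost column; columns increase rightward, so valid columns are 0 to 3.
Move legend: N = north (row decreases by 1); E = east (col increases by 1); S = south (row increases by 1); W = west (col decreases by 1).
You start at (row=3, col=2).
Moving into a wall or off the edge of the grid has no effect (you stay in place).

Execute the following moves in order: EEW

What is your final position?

Start: (row=3, col=2)
  E (east): (row=3, col=2) -> (row=3, col=3)
  E (east): blocked, stay at (row=3, col=3)
  W (west): (row=3, col=3) -> (row=3, col=2)
Final: (row=3, col=2)

Answer: Final position: (row=3, col=2)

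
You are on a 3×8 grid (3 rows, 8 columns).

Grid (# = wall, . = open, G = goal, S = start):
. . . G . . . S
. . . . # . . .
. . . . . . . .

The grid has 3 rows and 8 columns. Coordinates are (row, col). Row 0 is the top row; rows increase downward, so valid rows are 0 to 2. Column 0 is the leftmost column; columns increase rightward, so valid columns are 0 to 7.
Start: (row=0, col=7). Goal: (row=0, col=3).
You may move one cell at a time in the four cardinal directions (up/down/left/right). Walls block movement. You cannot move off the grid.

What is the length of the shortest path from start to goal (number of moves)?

BFS from (row=0, col=7) until reaching (row=0, col=3):
  Distance 0: (row=0, col=7)
  Distance 1: (row=0, col=6), (row=1, col=7)
  Distance 2: (row=0, col=5), (row=1, col=6), (row=2, col=7)
  Distance 3: (row=0, col=4), (row=1, col=5), (row=2, col=6)
  Distance 4: (row=0, col=3), (row=2, col=5)  <- goal reached here
One shortest path (4 moves): (row=0, col=7) -> (row=0, col=6) -> (row=0, col=5) -> (row=0, col=4) -> (row=0, col=3)

Answer: Shortest path length: 4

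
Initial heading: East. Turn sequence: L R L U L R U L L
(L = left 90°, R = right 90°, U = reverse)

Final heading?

Start: East
  L (left (90° counter-clockwise)) -> North
  R (right (90° clockwise)) -> East
  L (left (90° counter-clockwise)) -> North
  U (U-turn (180°)) -> South
  L (left (90° counter-clockwise)) -> East
  R (right (90° clockwise)) -> South
  U (U-turn (180°)) -> North
  L (left (90° counter-clockwise)) -> West
  L (left (90° counter-clockwise)) -> South
Final: South

Answer: Final heading: South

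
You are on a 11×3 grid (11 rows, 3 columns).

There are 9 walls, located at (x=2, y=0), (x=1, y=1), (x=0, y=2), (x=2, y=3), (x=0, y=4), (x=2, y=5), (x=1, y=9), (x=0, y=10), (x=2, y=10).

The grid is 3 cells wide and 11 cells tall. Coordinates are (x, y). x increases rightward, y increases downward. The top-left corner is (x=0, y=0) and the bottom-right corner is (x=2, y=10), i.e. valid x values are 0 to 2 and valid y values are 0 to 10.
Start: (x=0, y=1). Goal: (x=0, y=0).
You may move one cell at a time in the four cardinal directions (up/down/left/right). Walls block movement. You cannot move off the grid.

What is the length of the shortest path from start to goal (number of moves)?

Answer: Shortest path length: 1

Derivation:
BFS from (x=0, y=1) until reaching (x=0, y=0):
  Distance 0: (x=0, y=1)
  Distance 1: (x=0, y=0)  <- goal reached here
One shortest path (1 moves): (x=0, y=1) -> (x=0, y=0)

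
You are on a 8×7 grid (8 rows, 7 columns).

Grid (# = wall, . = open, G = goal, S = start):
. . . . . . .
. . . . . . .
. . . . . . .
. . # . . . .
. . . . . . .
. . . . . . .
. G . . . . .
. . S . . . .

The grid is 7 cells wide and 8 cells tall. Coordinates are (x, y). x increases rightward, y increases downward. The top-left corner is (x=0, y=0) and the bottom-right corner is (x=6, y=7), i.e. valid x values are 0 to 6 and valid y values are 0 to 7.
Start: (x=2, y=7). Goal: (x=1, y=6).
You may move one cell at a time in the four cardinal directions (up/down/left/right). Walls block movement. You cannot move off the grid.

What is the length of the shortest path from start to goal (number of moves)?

BFS from (x=2, y=7) until reaching (x=1, y=6):
  Distance 0: (x=2, y=7)
  Distance 1: (x=2, y=6), (x=1, y=7), (x=3, y=7)
  Distance 2: (x=2, y=5), (x=1, y=6), (x=3, y=6), (x=0, y=7), (x=4, y=7)  <- goal reached here
One shortest path (2 moves): (x=2, y=7) -> (x=1, y=7) -> (x=1, y=6)

Answer: Shortest path length: 2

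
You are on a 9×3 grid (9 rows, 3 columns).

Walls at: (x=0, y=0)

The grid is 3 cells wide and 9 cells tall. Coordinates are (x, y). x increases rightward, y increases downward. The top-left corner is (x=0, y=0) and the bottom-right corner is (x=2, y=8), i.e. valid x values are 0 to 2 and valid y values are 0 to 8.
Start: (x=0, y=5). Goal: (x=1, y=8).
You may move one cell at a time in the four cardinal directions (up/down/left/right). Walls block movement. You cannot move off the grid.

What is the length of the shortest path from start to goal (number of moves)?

BFS from (x=0, y=5) until reaching (x=1, y=8):
  Distance 0: (x=0, y=5)
  Distance 1: (x=0, y=4), (x=1, y=5), (x=0, y=6)
  Distance 2: (x=0, y=3), (x=1, y=4), (x=2, y=5), (x=1, y=6), (x=0, y=7)
  Distance 3: (x=0, y=2), (x=1, y=3), (x=2, y=4), (x=2, y=6), (x=1, y=7), (x=0, y=8)
  Distance 4: (x=0, y=1), (x=1, y=2), (x=2, y=3), (x=2, y=7), (x=1, y=8)  <- goal reached here
One shortest path (4 moves): (x=0, y=5) -> (x=1, y=5) -> (x=1, y=6) -> (x=1, y=7) -> (x=1, y=8)

Answer: Shortest path length: 4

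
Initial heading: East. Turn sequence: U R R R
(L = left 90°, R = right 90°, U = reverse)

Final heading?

Answer: Final heading: South

Derivation:
Start: East
  U (U-turn (180°)) -> West
  R (right (90° clockwise)) -> North
  R (right (90° clockwise)) -> East
  R (right (90° clockwise)) -> South
Final: South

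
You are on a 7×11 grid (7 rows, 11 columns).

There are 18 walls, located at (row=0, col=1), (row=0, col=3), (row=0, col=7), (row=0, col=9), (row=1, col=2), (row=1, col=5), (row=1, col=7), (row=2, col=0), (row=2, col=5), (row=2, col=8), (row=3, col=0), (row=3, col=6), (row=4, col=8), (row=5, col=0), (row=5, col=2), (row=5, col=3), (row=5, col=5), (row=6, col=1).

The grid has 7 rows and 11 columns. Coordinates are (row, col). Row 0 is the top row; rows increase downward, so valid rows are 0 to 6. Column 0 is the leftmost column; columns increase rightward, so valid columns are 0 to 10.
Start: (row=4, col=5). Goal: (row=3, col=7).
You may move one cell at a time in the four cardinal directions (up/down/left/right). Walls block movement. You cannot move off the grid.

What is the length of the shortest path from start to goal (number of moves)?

BFS from (row=4, col=5) until reaching (row=3, col=7):
  Distance 0: (row=4, col=5)
  Distance 1: (row=3, col=5), (row=4, col=4), (row=4, col=6)
  Distance 2: (row=3, col=4), (row=4, col=3), (row=4, col=7), (row=5, col=4), (row=5, col=6)
  Distance 3: (row=2, col=4), (row=3, col=3), (row=3, col=7), (row=4, col=2), (row=5, col=7), (row=6, col=4), (row=6, col=6)  <- goal reached here
One shortest path (3 moves): (row=4, col=5) -> (row=4, col=6) -> (row=4, col=7) -> (row=3, col=7)

Answer: Shortest path length: 3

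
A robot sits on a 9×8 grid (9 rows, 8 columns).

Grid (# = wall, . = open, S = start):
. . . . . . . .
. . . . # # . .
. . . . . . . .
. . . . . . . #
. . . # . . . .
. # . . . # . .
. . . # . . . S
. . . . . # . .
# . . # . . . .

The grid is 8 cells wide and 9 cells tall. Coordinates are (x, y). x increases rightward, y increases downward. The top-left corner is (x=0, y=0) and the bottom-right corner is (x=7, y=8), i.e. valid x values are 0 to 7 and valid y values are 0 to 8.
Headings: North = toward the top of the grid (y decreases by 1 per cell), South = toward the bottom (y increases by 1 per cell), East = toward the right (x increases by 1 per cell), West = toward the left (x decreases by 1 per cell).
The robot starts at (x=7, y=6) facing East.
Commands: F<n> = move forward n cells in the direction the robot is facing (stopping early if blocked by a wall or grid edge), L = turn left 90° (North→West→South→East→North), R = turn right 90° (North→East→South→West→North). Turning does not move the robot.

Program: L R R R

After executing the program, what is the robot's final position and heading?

Answer: Final position: (x=7, y=6), facing West

Derivation:
Start: (x=7, y=6), facing East
  L: turn left, now facing North
  R: turn right, now facing East
  R: turn right, now facing South
  R: turn right, now facing West
Final: (x=7, y=6), facing West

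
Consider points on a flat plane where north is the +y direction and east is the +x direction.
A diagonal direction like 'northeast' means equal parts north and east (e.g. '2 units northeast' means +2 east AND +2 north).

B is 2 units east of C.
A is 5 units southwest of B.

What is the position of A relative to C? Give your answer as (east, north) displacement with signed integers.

Answer: A is at (east=-3, north=-5) relative to C.

Derivation:
Place C at the origin (east=0, north=0).
  B is 2 units east of C: delta (east=+2, north=+0); B at (east=2, north=0).
  A is 5 units southwest of B: delta (east=-5, north=-5); A at (east=-3, north=-5).
Therefore A relative to C: (east=-3, north=-5).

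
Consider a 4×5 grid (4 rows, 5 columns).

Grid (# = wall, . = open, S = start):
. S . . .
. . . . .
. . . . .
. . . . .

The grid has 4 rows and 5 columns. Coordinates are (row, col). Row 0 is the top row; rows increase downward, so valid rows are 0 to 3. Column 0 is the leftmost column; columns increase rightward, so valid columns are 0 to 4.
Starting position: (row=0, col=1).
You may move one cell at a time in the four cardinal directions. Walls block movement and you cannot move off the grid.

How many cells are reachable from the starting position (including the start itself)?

Answer: Reachable cells: 20

Derivation:
BFS flood-fill from (row=0, col=1):
  Distance 0: (row=0, col=1)
  Distance 1: (row=0, col=0), (row=0, col=2), (row=1, col=1)
  Distance 2: (row=0, col=3), (row=1, col=0), (row=1, col=2), (row=2, col=1)
  Distance 3: (row=0, col=4), (row=1, col=3), (row=2, col=0), (row=2, col=2), (row=3, col=1)
  Distance 4: (row=1, col=4), (row=2, col=3), (row=3, col=0), (row=3, col=2)
  Distance 5: (row=2, col=4), (row=3, col=3)
  Distance 6: (row=3, col=4)
Total reachable: 20 (grid has 20 open cells total)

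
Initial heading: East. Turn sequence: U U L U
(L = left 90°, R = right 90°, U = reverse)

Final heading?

Answer: Final heading: South

Derivation:
Start: East
  U (U-turn (180°)) -> West
  U (U-turn (180°)) -> East
  L (left (90° counter-clockwise)) -> North
  U (U-turn (180°)) -> South
Final: South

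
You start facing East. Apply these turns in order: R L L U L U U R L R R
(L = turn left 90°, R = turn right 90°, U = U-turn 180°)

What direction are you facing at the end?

Start: East
  R (right (90° clockwise)) -> South
  L (left (90° counter-clockwise)) -> East
  L (left (90° counter-clockwise)) -> North
  U (U-turn (180°)) -> South
  L (left (90° counter-clockwise)) -> East
  U (U-turn (180°)) -> West
  U (U-turn (180°)) -> East
  R (right (90° clockwise)) -> South
  L (left (90° counter-clockwise)) -> East
  R (right (90° clockwise)) -> South
  R (right (90° clockwise)) -> West
Final: West

Answer: Final heading: West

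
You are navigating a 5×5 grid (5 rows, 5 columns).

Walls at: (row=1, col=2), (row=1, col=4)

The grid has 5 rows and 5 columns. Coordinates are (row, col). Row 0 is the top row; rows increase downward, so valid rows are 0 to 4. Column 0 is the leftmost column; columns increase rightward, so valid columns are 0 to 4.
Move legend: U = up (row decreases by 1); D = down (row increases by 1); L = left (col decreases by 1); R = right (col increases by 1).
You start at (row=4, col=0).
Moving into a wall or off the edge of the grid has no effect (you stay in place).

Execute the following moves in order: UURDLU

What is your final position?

Start: (row=4, col=0)
  U (up): (row=4, col=0) -> (row=3, col=0)
  U (up): (row=3, col=0) -> (row=2, col=0)
  R (right): (row=2, col=0) -> (row=2, col=1)
  D (down): (row=2, col=1) -> (row=3, col=1)
  L (left): (row=3, col=1) -> (row=3, col=0)
  U (up): (row=3, col=0) -> (row=2, col=0)
Final: (row=2, col=0)

Answer: Final position: (row=2, col=0)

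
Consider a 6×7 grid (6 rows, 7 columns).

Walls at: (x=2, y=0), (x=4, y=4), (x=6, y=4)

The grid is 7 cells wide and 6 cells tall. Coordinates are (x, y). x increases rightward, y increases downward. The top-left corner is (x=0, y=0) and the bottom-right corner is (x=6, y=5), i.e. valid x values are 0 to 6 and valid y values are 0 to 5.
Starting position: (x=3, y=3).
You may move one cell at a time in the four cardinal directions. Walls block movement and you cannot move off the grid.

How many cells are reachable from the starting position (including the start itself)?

Answer: Reachable cells: 39

Derivation:
BFS flood-fill from (x=3, y=3):
  Distance 0: (x=3, y=3)
  Distance 1: (x=3, y=2), (x=2, y=3), (x=4, y=3), (x=3, y=4)
  Distance 2: (x=3, y=1), (x=2, y=2), (x=4, y=2), (x=1, y=3), (x=5, y=3), (x=2, y=4), (x=3, y=5)
  Distance 3: (x=3, y=0), (x=2, y=1), (x=4, y=1), (x=1, y=2), (x=5, y=2), (x=0, y=3), (x=6, y=3), (x=1, y=4), (x=5, y=4), (x=2, y=5), (x=4, y=5)
  Distance 4: (x=4, y=0), (x=1, y=1), (x=5, y=1), (x=0, y=2), (x=6, y=2), (x=0, y=4), (x=1, y=5), (x=5, y=5)
  Distance 5: (x=1, y=0), (x=5, y=0), (x=0, y=1), (x=6, y=1), (x=0, y=5), (x=6, y=5)
  Distance 6: (x=0, y=0), (x=6, y=0)
Total reachable: 39 (grid has 39 open cells total)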